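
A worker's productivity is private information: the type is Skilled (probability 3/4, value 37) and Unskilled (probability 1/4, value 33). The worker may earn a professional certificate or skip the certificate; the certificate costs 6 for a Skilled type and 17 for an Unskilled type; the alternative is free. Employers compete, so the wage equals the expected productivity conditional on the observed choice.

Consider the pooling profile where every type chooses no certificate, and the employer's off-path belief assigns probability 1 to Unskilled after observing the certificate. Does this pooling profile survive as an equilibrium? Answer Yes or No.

Yes

On path, the employer holds the prior and pays 3/4·37 + 1/4·33 = 36. Off path (the certificate), believing Unskilled, it pays 33.
Skilled: no certificate nets 36; the certificate nets 33 − 6 = 27. Skilled stays.
Unskilled: no certificate nets 36; the certificate nets 33 − 17 = 16. Unskilled stays.
No type deviates, so pooling is sustained.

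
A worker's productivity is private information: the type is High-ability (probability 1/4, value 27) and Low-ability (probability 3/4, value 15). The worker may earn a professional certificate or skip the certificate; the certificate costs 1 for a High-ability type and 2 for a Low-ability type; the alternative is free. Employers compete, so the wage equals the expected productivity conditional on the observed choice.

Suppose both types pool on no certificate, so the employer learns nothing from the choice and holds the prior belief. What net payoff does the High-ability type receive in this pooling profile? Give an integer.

Pooled wage = 1/4·27 + 3/4·15 = 18.
High-ability pays no cost for no certificate, so net payoff = 18.

18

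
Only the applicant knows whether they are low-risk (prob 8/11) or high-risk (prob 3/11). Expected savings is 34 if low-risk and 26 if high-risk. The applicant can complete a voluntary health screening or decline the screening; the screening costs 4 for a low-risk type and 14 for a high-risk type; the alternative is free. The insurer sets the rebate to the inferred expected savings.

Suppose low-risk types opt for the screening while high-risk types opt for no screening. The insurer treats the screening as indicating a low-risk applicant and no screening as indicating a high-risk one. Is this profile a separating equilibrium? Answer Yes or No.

Yes

Under these beliefs, the screening earns rebate 34 and no screening earns rebate 26.
low-risk: the screening nets 34 − 4 = 30; no screening nets 26. low-risk prefers the screening.
high-risk: the screening nets 34 − 14 = 20; no screening nets 26. high-risk prefers no screening.
Neither type deviates, so the separating profile is an equilibrium.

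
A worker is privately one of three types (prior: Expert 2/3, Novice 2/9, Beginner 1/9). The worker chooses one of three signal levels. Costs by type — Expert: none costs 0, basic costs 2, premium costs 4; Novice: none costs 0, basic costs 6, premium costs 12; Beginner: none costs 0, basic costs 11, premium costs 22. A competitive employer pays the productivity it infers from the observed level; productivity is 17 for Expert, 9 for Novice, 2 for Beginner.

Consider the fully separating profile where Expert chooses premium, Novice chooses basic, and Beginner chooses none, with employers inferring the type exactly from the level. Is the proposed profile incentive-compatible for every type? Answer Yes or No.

No

Separating wages: premium → 17, basic → 9, none → 2.
Expert (assigned premium): none: 2 − 0 = 2; basic: 9 − 2 = 7; premium: 17 − 4 = 13. Expert stays.
Novice (assigned basic): none: 2 − 0 = 2; basic: 9 − 6 = 3; premium: 17 − 12 = 5. Novice prefers premium.
Beginner (assigned none): none: 2 − 0 = 2; basic: 9 − 11 = -2; premium: 17 − 22 = -5. Beginner stays.
At least one type deviates; the separating profile fails.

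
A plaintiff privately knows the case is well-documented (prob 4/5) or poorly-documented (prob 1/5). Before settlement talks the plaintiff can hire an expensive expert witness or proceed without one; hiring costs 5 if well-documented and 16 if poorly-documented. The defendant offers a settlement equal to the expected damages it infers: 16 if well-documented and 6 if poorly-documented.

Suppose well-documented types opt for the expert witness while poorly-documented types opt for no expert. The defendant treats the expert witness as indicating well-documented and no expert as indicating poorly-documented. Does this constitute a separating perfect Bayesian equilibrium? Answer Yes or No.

Yes

Under these beliefs, the expert witness earns settlement 16 and no expert earns settlement 6.
well-documented: the expert witness nets 16 − 5 = 11; no expert nets 6. well-documented prefers the expert witness.
poorly-documented: the expert witness nets 16 − 16 = 0; no expert nets 6. poorly-documented prefers no expert.
Neither type deviates, so the separating profile is an equilibrium.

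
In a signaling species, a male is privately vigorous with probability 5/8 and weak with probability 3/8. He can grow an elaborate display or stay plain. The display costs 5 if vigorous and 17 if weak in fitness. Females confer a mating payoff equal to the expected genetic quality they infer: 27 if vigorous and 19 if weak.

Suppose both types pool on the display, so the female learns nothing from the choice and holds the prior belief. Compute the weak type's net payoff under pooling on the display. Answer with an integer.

Pooled mating payoff = 5/8·27 + 3/8·19 = 24.
weak pays cost 17 for the display, so net payoff = 24 − 17 = 7.

7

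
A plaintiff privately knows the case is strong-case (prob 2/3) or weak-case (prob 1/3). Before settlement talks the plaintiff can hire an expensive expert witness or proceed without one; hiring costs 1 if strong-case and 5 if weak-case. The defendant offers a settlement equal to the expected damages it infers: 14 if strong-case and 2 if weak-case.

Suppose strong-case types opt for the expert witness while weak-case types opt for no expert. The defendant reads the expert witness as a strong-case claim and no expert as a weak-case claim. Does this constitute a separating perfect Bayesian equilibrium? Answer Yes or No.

Under these beliefs, the expert witness earns settlement 14 and no expert earns settlement 2.
strong-case: the expert witness nets 14 − 1 = 13; no expert nets 2. strong-case prefers the expert witness.
weak-case: the expert witness nets 14 − 5 = 9; no expert nets 2. weak-case would deviate to the expert witness.
weak-case has a profitable deviation, so the profile is not an equilibrium.

No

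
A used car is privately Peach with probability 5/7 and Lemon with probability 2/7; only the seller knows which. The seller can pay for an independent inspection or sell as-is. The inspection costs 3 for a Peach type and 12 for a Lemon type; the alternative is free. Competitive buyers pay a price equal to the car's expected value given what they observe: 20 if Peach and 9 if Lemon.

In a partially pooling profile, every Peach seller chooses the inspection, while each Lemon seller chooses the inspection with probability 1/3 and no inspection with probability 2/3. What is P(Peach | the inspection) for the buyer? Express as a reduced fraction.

15/17

P(the inspection) = (5/7)·1 + (2/7)·(1/3) = 17/21.
By Bayes' rule, P(Peach | the inspection) = (5/7) / (17/21) = 15/17.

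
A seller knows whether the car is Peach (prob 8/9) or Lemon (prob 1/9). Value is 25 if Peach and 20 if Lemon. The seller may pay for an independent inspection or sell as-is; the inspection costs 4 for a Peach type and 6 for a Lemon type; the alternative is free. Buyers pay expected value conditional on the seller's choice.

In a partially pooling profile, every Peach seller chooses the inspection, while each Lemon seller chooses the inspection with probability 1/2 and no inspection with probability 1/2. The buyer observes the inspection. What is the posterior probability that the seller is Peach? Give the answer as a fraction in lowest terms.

P(the inspection) = (8/9)·1 + (1/9)·(1/2) = 17/18.
By Bayes' rule, P(Peach | the inspection) = (8/9) / (17/18) = 16/17.

16/17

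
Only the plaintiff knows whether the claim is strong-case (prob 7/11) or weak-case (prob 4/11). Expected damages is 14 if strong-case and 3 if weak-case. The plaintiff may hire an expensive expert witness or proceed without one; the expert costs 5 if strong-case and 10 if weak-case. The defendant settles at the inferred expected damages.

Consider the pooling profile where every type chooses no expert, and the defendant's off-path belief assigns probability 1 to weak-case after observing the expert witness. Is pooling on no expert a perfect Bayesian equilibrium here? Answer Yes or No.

Yes

On path, the defendant holds the prior and pays 7/11·14 + 4/11·3 = 10. Off path (the expert witness), believing weak-case, it pays 3.
strong-case: no expert nets 10; the expert witness nets 3 − 5 = -2. strong-case stays.
weak-case: no expert nets 10; the expert witness nets 3 − 10 = -7. weak-case stays.
No type deviates, so pooling is sustained.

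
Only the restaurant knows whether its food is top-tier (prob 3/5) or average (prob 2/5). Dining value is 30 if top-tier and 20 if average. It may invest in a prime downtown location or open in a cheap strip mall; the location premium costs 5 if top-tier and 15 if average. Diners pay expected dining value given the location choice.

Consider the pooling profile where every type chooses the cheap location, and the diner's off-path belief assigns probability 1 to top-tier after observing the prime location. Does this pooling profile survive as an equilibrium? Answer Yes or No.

Yes

On path, the diner holds the prior and pays 3/5·30 + 2/5·20 = 26. Off path (the prime location), believing top-tier, it pays 30.
top-tier: the cheap location nets 26; the prime location nets 30 − 5 = 25. top-tier stays.
average: the cheap location nets 26; the prime location nets 30 − 15 = 15. average stays.
No type deviates, so pooling is sustained.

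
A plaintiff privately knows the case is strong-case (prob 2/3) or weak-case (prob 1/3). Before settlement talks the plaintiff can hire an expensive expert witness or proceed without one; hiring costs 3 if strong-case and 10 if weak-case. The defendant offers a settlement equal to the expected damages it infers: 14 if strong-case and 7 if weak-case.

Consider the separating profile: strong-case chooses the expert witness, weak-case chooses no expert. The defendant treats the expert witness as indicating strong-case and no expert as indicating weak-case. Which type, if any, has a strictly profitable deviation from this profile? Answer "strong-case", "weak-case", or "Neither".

Neither

The expert witness pays 14; no expert pays 7.
strong-case: assigned the expert witness, nets 14 − 3 = 11; deviating to no expert nets 7.
weak-case: assigned no expert, nets 7; deviating to the expert witness nets 14 − 10 = 4.
Both types strictly prefer their assigned action; no profitable deviation.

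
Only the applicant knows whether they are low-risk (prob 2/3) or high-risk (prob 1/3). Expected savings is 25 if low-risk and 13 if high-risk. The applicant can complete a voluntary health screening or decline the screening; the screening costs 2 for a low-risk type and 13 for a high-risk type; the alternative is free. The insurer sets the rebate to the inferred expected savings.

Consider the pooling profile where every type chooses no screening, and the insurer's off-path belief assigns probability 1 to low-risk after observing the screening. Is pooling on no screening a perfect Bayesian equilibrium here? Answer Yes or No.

No

On path, the insurer holds the prior and pays 2/3·25 + 1/3·13 = 21. Off path (the screening), believing low-risk, it pays 25.
low-risk: no screening nets 21; the screening nets 25 − 2 = 23. low-risk would deviate.
high-risk: no screening nets 21; the screening nets 25 − 13 = 12. high-risk stays.
A type deviates, so pooling fails.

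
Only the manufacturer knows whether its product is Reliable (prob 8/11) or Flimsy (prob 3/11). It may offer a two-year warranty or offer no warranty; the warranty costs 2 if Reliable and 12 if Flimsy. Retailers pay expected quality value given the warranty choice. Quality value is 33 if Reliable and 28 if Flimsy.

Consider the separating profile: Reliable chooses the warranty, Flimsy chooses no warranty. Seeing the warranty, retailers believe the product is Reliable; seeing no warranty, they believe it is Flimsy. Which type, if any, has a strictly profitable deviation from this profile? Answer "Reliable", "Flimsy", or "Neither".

The warranty pays 33; no warranty pays 28.
Reliable: assigned the warranty, nets 33 − 2 = 31; deviating to no warranty nets 28.
Flimsy: assigned no warranty, nets 28; deviating to the warranty nets 33 − 12 = 21.
Both types strictly prefer their assigned action; no profitable deviation.

Neither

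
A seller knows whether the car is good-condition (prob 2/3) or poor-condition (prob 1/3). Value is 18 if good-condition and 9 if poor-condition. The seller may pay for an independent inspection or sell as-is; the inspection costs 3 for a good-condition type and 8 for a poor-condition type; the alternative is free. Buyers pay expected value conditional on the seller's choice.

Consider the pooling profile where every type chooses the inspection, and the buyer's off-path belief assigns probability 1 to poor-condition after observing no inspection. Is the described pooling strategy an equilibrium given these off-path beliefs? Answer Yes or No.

On path, the buyer holds the prior and pays 2/3·18 + 1/3·9 = 15. Off path (no inspection), believing poor-condition, it pays 9.
good-condition: the inspection nets 15 − 3 = 12; no inspection nets 9. good-condition stays.
poor-condition: the inspection nets 15 − 8 = 7; no inspection nets 9. poor-condition would deviate.
A type deviates, so pooling fails.

No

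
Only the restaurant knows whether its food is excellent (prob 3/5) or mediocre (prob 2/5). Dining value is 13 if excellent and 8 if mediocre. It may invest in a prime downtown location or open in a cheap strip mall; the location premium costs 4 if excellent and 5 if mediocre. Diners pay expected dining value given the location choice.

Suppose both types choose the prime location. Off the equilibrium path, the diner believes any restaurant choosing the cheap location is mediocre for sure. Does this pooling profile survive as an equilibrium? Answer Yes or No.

No

On path, the diner holds the prior and pays 3/5·13 + 2/5·8 = 11. Off path (the cheap location), believing mediocre, it pays 8.
excellent: the prime location nets 11 − 4 = 7; the cheap location nets 8. excellent would deviate.
mediocre: the prime location nets 11 − 5 = 6; the cheap location nets 8. mediocre would deviate.
A type deviates, so pooling fails.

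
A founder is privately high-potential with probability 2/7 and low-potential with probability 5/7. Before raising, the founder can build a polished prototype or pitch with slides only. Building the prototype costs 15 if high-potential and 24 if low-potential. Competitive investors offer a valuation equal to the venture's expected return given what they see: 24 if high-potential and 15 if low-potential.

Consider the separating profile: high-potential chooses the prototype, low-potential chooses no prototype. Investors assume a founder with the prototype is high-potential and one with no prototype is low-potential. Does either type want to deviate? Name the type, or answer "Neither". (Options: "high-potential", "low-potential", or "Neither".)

high-potential

The prototype pays 24; no prototype pays 15.
high-potential: assigned the prototype, nets 24 − 15 = 9; deviating to no prototype nets 15.
low-potential: assigned no prototype, nets 15; deviating to the prototype nets 24 − 24 = 0.
The high-potential type gains 6 by deviating.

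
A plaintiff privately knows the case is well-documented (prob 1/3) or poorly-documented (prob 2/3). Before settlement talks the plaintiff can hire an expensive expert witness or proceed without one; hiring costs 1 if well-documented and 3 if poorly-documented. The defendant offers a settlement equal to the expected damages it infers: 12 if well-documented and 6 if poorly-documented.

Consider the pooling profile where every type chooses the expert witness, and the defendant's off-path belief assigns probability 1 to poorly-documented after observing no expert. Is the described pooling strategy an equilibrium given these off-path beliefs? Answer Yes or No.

No

On path, the defendant holds the prior and pays 1/3·12 + 2/3·6 = 8. Off path (no expert), believing poorly-documented, it pays 6.
well-documented: the expert witness nets 8 − 1 = 7; no expert nets 6. well-documented stays.
poorly-documented: the expert witness nets 8 − 3 = 5; no expert nets 6. poorly-documented would deviate.
A type deviates, so pooling fails.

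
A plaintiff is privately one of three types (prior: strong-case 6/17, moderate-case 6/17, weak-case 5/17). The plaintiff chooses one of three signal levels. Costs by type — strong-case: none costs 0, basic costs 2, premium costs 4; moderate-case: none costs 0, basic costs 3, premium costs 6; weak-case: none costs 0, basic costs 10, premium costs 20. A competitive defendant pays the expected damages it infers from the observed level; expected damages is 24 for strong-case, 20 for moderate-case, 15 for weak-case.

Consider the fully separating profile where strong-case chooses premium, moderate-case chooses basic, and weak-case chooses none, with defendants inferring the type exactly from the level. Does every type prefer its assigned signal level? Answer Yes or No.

Separating settlements: premium → 24, basic → 20, none → 15.
strong-case (assigned premium): none: 15 − 0 = 15; basic: 20 − 2 = 18; premium: 24 − 4 = 20. strong-case stays.
moderate-case (assigned basic): none: 15 − 0 = 15; basic: 20 − 3 = 17; premium: 24 − 6 = 18. moderate-case prefers premium.
weak-case (assigned none): none: 15 − 0 = 15; basic: 20 − 10 = 10; premium: 24 − 20 = 4. weak-case stays.
At least one type deviates; the separating profile fails.

No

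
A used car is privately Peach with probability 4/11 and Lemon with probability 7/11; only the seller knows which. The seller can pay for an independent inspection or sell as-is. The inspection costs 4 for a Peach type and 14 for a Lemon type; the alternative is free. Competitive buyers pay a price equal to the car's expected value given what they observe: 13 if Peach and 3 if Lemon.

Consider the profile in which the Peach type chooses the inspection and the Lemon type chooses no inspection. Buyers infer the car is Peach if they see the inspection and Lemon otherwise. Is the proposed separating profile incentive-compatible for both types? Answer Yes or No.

Yes

Under these beliefs, the inspection earns price 13 and no inspection earns price 3.
Peach: the inspection nets 13 − 4 = 9; no inspection nets 3. Peach prefers the inspection.
Lemon: the inspection nets 13 − 14 = -1; no inspection nets 3. Lemon prefers no inspection.
Neither type deviates, so the separating profile is an equilibrium.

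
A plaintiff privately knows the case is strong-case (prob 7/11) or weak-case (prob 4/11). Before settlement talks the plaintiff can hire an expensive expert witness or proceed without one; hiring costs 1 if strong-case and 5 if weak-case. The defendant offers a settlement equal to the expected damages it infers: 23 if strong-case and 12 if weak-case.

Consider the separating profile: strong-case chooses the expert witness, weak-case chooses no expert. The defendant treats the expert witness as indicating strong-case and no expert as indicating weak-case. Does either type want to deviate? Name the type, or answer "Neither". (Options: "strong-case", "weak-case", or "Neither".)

The expert witness pays 23; no expert pays 12.
strong-case: assigned the expert witness, nets 23 − 1 = 22; deviating to no expert nets 12.
weak-case: assigned no expert, nets 12; deviating to the expert witness nets 23 − 5 = 18.
The weak-case type gains 6 by deviating.

weak-case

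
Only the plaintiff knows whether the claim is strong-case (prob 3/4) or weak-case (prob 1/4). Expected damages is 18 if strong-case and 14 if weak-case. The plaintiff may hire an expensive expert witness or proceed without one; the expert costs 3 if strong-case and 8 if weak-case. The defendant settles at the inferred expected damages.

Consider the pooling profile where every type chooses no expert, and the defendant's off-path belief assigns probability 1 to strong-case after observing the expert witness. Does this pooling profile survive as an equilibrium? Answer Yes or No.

On path, the defendant holds the prior and pays 3/4·18 + 1/4·14 = 17. Off path (the expert witness), believing strong-case, it pays 18.
strong-case: no expert nets 17; the expert witness nets 18 − 3 = 15. strong-case stays.
weak-case: no expert nets 17; the expert witness nets 18 − 8 = 10. weak-case stays.
No type deviates, so pooling is sustained.

Yes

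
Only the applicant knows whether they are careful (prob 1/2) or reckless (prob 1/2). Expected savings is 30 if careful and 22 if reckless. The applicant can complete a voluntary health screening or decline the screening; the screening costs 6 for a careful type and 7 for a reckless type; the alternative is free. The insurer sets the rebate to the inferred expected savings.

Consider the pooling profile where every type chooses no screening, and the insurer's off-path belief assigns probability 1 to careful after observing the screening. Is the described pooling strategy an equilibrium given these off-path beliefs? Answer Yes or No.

Yes

On path, the insurer holds the prior and pays 1/2·30 + 1/2·22 = 26. Off path (the screening), believing careful, it pays 30.
careful: no screening nets 26; the screening nets 30 − 6 = 24. careful stays.
reckless: no screening nets 26; the screening nets 30 − 7 = 23. reckless stays.
No type deviates, so pooling is sustained.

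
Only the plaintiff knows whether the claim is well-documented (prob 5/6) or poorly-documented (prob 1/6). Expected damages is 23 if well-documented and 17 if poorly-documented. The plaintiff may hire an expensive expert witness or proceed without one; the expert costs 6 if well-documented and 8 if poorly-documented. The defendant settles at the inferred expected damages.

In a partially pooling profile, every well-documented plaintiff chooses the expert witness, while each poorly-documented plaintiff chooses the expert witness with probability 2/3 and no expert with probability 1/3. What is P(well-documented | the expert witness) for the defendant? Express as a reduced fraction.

P(the expert witness) = (5/6)·1 + (1/6)·(2/3) = 17/18.
By Bayes' rule, P(well-documented | the expert witness) = (5/6) / (17/18) = 15/17.

15/17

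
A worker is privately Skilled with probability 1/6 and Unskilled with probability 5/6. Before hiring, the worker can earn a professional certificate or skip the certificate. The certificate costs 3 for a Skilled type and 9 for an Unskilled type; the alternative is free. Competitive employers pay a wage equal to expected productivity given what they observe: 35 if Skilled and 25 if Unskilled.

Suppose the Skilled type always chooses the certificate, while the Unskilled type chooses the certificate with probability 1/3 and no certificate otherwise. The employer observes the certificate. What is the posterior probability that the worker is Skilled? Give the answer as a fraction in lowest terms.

3/8

P(the certificate) = (1/6)·1 + (5/6)·(1/3) = 4/9.
By Bayes' rule, P(Skilled | the certificate) = (1/6) / (4/9) = 3/8.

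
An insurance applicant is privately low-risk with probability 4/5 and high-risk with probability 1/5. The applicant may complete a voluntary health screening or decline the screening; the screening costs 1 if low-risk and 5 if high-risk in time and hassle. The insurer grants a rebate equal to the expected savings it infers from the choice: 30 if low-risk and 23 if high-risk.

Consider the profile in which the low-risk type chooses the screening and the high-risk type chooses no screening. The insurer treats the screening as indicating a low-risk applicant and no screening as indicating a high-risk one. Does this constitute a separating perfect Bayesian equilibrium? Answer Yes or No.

Under these beliefs, the screening earns rebate 30 and no screening earns rebate 23.
low-risk: the screening nets 30 − 1 = 29; no screening nets 23. low-risk prefers the screening.
high-risk: the screening nets 30 − 5 = 25; no screening nets 23. high-risk would deviate to the screening.
high-risk has a profitable deviation, so the profile is not an equilibrium.

No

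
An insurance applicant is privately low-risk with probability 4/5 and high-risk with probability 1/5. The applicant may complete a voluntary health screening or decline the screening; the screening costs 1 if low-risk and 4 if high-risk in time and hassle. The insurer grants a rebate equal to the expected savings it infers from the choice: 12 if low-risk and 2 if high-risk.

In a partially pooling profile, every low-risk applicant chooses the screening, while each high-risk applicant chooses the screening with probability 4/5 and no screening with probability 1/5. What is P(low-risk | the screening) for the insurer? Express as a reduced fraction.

5/6

P(the screening) = (4/5)·1 + (1/5)·(4/5) = 24/25.
By Bayes' rule, P(low-risk | the screening) = (4/5) / (24/25) = 5/6.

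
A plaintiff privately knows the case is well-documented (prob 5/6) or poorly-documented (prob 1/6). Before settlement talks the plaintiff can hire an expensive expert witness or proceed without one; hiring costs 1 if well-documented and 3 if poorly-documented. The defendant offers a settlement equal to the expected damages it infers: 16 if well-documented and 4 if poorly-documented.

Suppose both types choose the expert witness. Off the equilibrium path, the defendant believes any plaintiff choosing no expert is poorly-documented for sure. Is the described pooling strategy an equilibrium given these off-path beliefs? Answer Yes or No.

On path, the defendant holds the prior and pays 5/6·16 + 1/6·4 = 14. Off path (no expert), believing poorly-documented, it pays 4.
well-documented: the expert witness nets 14 − 1 = 13; no expert nets 4. well-documented stays.
poorly-documented: the expert witness nets 14 − 3 = 11; no expert nets 4. poorly-documented stays.
No type deviates, so pooling is sustained.

Yes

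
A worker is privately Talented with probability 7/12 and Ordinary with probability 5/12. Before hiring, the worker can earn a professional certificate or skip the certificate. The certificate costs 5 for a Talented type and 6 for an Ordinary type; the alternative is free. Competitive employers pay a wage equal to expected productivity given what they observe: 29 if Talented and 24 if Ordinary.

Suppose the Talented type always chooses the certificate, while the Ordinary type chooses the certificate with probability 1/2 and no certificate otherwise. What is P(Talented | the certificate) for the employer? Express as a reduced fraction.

14/19

P(the certificate) = (7/12)·1 + (5/12)·(1/2) = 19/24.
By Bayes' rule, P(Talented | the certificate) = (7/12) / (19/24) = 14/19.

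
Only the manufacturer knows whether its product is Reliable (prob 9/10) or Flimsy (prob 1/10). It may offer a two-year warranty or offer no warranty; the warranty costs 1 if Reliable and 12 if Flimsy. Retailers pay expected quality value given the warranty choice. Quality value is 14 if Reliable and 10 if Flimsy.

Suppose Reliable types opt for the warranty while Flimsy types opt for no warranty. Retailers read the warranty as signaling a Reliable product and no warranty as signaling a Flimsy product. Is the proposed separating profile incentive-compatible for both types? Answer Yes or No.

Yes

Under these beliefs, the warranty earns price 14 and no warranty earns price 10.
Reliable: the warranty nets 14 − 1 = 13; no warranty nets 10. Reliable prefers the warranty.
Flimsy: the warranty nets 14 − 12 = 2; no warranty nets 10. Flimsy prefers no warranty.
Neither type deviates, so the separating profile is an equilibrium.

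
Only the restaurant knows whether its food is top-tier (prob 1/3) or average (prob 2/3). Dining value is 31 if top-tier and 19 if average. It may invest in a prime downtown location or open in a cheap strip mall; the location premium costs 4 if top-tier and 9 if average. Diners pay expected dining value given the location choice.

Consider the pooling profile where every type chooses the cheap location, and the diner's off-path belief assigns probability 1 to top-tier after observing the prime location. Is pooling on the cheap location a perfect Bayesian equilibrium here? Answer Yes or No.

On path, the diner holds the prior and pays 1/3·31 + 2/3·19 = 23. Off path (the prime location), believing top-tier, it pays 31.
top-tier: the cheap location nets 23; the prime location nets 31 − 4 = 27. top-tier would deviate.
average: the cheap location nets 23; the prime location nets 31 − 9 = 22. average stays.
A type deviates, so pooling fails.

No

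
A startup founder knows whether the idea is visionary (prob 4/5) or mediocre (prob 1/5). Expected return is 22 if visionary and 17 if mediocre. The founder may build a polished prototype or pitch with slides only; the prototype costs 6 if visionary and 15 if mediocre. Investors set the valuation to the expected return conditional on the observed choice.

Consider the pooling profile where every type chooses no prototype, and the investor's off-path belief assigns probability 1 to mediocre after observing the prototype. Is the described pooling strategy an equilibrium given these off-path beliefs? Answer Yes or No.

On path, the investor holds the prior and pays 4/5·22 + 1/5·17 = 21. Off path (the prototype), believing mediocre, it pays 17.
visionary: no prototype nets 21; the prototype nets 17 − 6 = 11. visionary stays.
mediocre: no prototype nets 21; the prototype nets 17 − 15 = 2. mediocre stays.
No type deviates, so pooling is sustained.

Yes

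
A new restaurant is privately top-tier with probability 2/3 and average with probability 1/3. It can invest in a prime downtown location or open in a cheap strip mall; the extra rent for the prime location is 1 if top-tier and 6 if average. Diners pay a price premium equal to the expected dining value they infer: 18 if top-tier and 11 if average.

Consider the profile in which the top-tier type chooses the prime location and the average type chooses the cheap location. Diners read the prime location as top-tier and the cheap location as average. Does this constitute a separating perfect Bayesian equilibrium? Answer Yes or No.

Under these beliefs, the prime location earns price premium 18 and the cheap location earns price premium 11.
top-tier: the prime location nets 18 − 1 = 17; the cheap location nets 11. top-tier prefers the prime location.
average: the prime location nets 18 − 6 = 12; the cheap location nets 11. average would deviate to the prime location.
average has a profitable deviation, so the profile is not an equilibrium.

No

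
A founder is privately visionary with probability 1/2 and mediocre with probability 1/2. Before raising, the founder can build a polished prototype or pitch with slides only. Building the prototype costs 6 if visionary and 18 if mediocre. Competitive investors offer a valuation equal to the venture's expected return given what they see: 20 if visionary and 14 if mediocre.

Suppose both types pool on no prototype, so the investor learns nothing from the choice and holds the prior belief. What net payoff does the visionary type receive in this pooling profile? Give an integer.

Pooled valuation = 1/2·20 + 1/2·14 = 17.
visionary pays no cost for no prototype, so net payoff = 17.

17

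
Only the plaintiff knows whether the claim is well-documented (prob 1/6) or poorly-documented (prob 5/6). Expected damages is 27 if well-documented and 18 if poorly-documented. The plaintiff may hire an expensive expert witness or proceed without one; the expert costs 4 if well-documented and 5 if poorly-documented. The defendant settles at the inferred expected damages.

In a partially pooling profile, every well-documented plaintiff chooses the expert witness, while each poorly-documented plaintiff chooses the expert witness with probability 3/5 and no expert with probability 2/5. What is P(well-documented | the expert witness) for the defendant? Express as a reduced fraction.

1/4

P(the expert witness) = (1/6)·1 + (5/6)·(3/5) = 2/3.
By Bayes' rule, P(well-documented | the expert witness) = (1/6) / (2/3) = 1/4.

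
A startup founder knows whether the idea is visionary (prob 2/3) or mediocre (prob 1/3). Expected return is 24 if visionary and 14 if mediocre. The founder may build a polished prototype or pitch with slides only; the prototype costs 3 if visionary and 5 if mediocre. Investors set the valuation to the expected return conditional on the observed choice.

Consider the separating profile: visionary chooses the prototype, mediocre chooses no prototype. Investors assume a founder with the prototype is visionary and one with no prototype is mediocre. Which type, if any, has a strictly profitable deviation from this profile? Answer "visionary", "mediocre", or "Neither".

mediocre

The prototype pays 24; no prototype pays 14.
visionary: assigned the prototype, nets 24 − 3 = 21; deviating to no prototype nets 14.
mediocre: assigned no prototype, nets 14; deviating to the prototype nets 24 − 5 = 19.
The mediocre type gains 5 by deviating.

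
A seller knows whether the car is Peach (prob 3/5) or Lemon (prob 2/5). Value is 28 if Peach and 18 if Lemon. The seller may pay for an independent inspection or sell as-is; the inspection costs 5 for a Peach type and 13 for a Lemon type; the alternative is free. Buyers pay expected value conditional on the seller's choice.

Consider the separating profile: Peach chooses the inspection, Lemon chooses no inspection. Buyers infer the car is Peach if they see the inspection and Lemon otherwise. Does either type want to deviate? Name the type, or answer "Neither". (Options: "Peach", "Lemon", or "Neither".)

Neither

The inspection pays 28; no inspection pays 18.
Peach: assigned the inspection, nets 28 − 5 = 23; deviating to no inspection nets 18.
Lemon: assigned no inspection, nets 18; deviating to the inspection nets 28 − 13 = 15.
Both types strictly prefer their assigned action; no profitable deviation.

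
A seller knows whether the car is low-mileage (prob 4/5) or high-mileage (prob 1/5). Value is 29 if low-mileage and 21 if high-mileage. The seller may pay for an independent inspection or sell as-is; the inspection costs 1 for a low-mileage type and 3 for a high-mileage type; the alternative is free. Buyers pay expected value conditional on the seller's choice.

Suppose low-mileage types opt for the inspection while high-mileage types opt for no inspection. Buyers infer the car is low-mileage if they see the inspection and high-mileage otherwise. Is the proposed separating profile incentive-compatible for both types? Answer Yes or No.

No

Under these beliefs, the inspection earns price 29 and no inspection earns price 21.
low-mileage: the inspection nets 29 − 1 = 28; no inspection nets 21. low-mileage prefers the inspection.
high-mileage: the inspection nets 29 − 3 = 26; no inspection nets 21. high-mileage would deviate to the inspection.
high-mileage has a profitable deviation, so the profile is not an equilibrium.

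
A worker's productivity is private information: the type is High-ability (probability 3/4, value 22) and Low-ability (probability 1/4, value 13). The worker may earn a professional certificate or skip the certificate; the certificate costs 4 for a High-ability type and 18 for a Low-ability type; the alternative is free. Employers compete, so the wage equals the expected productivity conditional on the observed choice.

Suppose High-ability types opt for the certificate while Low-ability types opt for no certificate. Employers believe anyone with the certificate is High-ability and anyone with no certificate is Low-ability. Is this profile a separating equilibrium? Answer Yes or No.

Under these beliefs, the certificate earns wage 22 and no certificate earns wage 13.
High-ability: the certificate nets 22 − 4 = 18; no certificate nets 13. High-ability prefers the certificate.
Low-ability: the certificate nets 22 − 18 = 4; no certificate nets 13. Low-ability prefers no certificate.
Neither type deviates, so the separating profile is an equilibrium.

Yes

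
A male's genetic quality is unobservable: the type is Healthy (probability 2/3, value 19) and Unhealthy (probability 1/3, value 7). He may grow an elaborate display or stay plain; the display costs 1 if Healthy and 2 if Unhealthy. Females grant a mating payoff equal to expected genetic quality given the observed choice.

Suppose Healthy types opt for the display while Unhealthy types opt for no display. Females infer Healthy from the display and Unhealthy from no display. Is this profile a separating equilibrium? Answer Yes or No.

No

Under these beliefs, the display earns mating payoff 19 and no display earns mating payoff 7.
Healthy: the display nets 19 − 1 = 18; no display nets 7. Healthy prefers the display.
Unhealthy: the display nets 19 − 2 = 17; no display nets 7. Unhealthy would deviate to the display.
Unhealthy has a profitable deviation, so the profile is not an equilibrium.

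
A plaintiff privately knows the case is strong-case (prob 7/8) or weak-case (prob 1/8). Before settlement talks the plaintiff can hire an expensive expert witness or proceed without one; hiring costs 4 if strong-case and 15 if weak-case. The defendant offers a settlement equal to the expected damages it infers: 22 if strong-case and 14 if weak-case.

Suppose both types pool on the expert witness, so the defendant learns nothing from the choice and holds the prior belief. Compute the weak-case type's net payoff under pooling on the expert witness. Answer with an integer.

Pooled settlement = 7/8·22 + 1/8·14 = 21.
weak-case pays cost 15 for the expert witness, so net payoff = 21 − 15 = 6.

6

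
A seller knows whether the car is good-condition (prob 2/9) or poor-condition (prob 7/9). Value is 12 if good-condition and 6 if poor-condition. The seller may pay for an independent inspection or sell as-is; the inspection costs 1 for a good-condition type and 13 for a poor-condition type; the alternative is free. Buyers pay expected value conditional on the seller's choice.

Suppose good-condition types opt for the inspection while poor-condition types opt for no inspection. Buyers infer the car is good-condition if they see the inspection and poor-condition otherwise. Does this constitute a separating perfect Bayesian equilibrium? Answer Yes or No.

Yes

Under these beliefs, the inspection earns price 12 and no inspection earns price 6.
good-condition: the inspection nets 12 − 1 = 11; no inspection nets 6. good-condition prefers the inspection.
poor-condition: the inspection nets 12 − 13 = -1; no inspection nets 6. poor-condition prefers no inspection.
Neither type deviates, so the separating profile is an equilibrium.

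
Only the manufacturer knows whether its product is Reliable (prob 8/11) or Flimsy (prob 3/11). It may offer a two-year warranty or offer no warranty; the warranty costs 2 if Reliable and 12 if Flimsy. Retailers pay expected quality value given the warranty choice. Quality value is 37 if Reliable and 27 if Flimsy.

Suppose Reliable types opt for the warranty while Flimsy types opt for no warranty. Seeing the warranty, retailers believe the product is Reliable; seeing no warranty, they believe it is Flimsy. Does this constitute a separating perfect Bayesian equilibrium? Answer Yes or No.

Yes

Under these beliefs, the warranty earns price 37 and no warranty earns price 27.
Reliable: the warranty nets 37 − 2 = 35; no warranty nets 27. Reliable prefers the warranty.
Flimsy: the warranty nets 37 − 12 = 25; no warranty nets 27. Flimsy prefers no warranty.
Neither type deviates, so the separating profile is an equilibrium.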